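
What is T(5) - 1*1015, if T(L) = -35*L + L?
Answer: -1185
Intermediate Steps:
T(L) = -34*L
T(5) - 1*1015 = -34*5 - 1*1015 = -170 - 1015 = -1185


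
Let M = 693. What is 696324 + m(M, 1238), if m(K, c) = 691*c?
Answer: 1551782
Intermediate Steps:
696324 + m(M, 1238) = 696324 + 691*1238 = 696324 + 855458 = 1551782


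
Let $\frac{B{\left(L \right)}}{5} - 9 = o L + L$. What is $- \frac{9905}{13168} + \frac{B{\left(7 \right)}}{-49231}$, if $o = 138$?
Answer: $- \frac{552287935}{648273808} \approx -0.85194$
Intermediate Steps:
$B{\left(L \right)} = 45 + 695 L$ ($B{\left(L \right)} = 45 + 5 \left(138 L + L\right) = 45 + 5 \cdot 139 L = 45 + 695 L$)
$- \frac{9905}{13168} + \frac{B{\left(7 \right)}}{-49231} = - \frac{9905}{13168} + \frac{45 + 695 \cdot 7}{-49231} = \left(-9905\right) \frac{1}{13168} + \left(45 + 4865\right) \left(- \frac{1}{49231}\right) = - \frac{9905}{13168} + 4910 \left(- \frac{1}{49231}\right) = - \frac{9905}{13168} - \frac{4910}{49231} = - \frac{552287935}{648273808}$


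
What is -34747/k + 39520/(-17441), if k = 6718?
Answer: -871517787/117168638 ≈ -7.4381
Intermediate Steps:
-34747/k + 39520/(-17441) = -34747/6718 + 39520/(-17441) = -34747*1/6718 + 39520*(-1/17441) = -34747/6718 - 39520/17441 = -871517787/117168638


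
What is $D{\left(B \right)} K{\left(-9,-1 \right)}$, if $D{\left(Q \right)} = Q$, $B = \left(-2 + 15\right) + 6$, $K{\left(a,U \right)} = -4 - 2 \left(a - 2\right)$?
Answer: $342$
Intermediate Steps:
$K{\left(a,U \right)} = - 2 a$ ($K{\left(a,U \right)} = -4 - 2 \left(-2 + a\right) = -4 - \left(-4 + 2 a\right) = - 2 a$)
$B = 19$ ($B = 13 + 6 = 19$)
$D{\left(B \right)} K{\left(-9,-1 \right)} = 19 \left(\left(-2\right) \left(-9\right)\right) = 19 \cdot 18 = 342$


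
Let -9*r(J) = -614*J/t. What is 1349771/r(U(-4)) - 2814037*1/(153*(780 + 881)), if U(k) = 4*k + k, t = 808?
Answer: -311810729917382/390094155 ≈ -7.9932e+5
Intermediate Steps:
U(k) = 5*k
r(J) = 307*J/3636 (r(J) = -(-614)/(9*(808/J)) = -(-614)*J/808/9 = -(-307)*J/3636 = 307*J/3636)
1349771/r(U(-4)) - 2814037*1/(153*(780 + 881)) = 1349771/((307*(5*(-4))/3636)) - 2814037*1/(153*(780 + 881)) = 1349771/(((307/3636)*(-20))) - 2814037/(1661*153) = 1349771/(-1535/909) - 2814037/254133 = 1349771*(-909/1535) - 2814037*1/254133 = -1226941839/1535 - 2814037/254133 = -311810729917382/390094155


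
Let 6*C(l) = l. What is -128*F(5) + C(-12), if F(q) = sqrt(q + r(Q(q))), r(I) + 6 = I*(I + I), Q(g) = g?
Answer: -898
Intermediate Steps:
r(I) = -6 + 2*I**2 (r(I) = -6 + I*(I + I) = -6 + I*(2*I) = -6 + 2*I**2)
C(l) = l/6
F(q) = sqrt(-6 + q + 2*q**2) (F(q) = sqrt(q + (-6 + 2*q**2)) = sqrt(-6 + q + 2*q**2))
-128*F(5) + C(-12) = -128*sqrt(-6 + 5 + 2*5**2) + (1/6)*(-12) = -128*sqrt(-6 + 5 + 2*25) - 2 = -128*sqrt(-6 + 5 + 50) - 2 = -128*sqrt(49) - 2 = -128*7 - 2 = -896 - 2 = -898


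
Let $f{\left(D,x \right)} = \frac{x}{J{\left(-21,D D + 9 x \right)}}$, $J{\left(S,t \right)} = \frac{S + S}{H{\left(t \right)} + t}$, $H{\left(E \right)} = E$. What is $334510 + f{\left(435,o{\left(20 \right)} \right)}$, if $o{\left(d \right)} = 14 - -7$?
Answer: $145096$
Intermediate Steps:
$o{\left(d \right)} = 21$ ($o{\left(d \right)} = 14 + 7 = 21$)
$J{\left(S,t \right)} = \frac{S}{t}$ ($J{\left(S,t \right)} = \frac{S + S}{t + t} = \frac{2 S}{2 t} = 2 S \frac{1}{2 t} = \frac{S}{t}$)
$f{\left(D,x \right)} = x \left(- \frac{3 x}{7} - \frac{D^{2}}{21}\right)$ ($f{\left(D,x \right)} = \frac{x}{\left(-21\right) \frac{1}{D D + 9 x}} = \frac{x}{\left(-21\right) \frac{1}{D^{2} + 9 x}} = x \left(- \frac{3 x}{7} - \frac{D^{2}}{21}\right)$)
$334510 + f{\left(435,o{\left(20 \right)} \right)} = 334510 - 1 \left(435^{2} + 9 \cdot 21\right) = 334510 - 1 \left(189225 + 189\right) = 334510 - 1 \cdot 189414 = 334510 - 189414 = 145096$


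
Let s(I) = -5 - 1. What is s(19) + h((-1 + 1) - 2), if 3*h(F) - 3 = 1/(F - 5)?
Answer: -106/21 ≈ -5.0476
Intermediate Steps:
h(F) = 1 + 1/(3*(-5 + F)) (h(F) = 1 + 1/(3*(F - 5)) = 1 + 1/(3*(-5 + F)))
s(I) = -6
s(19) + h((-1 + 1) - 2) = -6 + (-14/3 + ((-1 + 1) - 2))/(-5 + ((-1 + 1) - 2)) = -6 + (-14/3 + (0 - 2))/(-5 + (0 - 2)) = -6 + (-14/3 - 2)/(-5 - 2) = -6 - 20/3/(-7) = -6 - 1/7*(-20/3) = -6 + 20/21 = -106/21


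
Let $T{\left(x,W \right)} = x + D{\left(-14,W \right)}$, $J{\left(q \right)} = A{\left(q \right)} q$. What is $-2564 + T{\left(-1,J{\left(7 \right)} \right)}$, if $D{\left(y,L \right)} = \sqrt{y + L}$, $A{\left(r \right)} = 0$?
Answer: $-2565 + i \sqrt{14} \approx -2565.0 + 3.7417 i$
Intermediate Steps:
$D{\left(y,L \right)} = \sqrt{L + y}$
$J{\left(q \right)} = 0$ ($J{\left(q \right)} = 0 q = 0$)
$T{\left(x,W \right)} = x + \sqrt{-14 + W}$ ($T{\left(x,W \right)} = x + \sqrt{W - 14} = x + \sqrt{-14 + W}$)
$-2564 + T{\left(-1,J{\left(7 \right)} \right)} = -2564 - \left(1 - \sqrt{-14 + 0}\right) = -2564 - \left(1 - \sqrt{-14}\right) = -2564 - \left(1 - i \sqrt{14}\right) = -2565 + i \sqrt{14}$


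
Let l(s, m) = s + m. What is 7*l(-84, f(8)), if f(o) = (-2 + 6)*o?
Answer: -364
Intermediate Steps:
f(o) = 4*o
l(s, m) = m + s
7*l(-84, f(8)) = 7*(4*8 - 84) = 7*(32 - 84) = 7*(-52) = -364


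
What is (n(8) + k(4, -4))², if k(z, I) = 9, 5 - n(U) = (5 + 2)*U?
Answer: 1764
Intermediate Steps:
n(U) = 5 - 7*U (n(U) = 5 - (5 + 2)*U = 5 - 7*U)
(n(8) + k(4, -4))² = ((5 - 7*8) + 9)² = ((5 - 56) + 9)² = (-51 + 9)² = (-42)² = 1764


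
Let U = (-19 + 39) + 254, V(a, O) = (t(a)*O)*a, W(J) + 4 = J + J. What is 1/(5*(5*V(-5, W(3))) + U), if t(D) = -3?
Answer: 1/1024 ≈ 0.00097656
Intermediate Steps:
W(J) = -4 + 2*J (W(J) = -4 + (J + J) = -4 + 2*J)
V(a, O) = -3*O*a (V(a, O) = (-3*O)*a = -3*O*a)
U = 274 (U = 20 + 254 = 274)
1/(5*(5*V(-5, W(3))) + U) = 1/(5*(5*(-3*(-4 + 2*3)*(-5))) + 274) = 1/(5*(5*(-3*(-4 + 6)*(-5))) + 274) = 1/(5*(5*(-3*2*(-5))) + 274) = 1/(5*(5*30) + 274) = 1/(5*150 + 274) = 1/(750 + 274) = 1/1024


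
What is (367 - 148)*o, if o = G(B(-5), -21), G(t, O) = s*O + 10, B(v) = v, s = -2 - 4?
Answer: 29784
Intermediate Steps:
s = -6
G(t, O) = 10 - 6*O (G(t, O) = -6*O + 10 = 10 - 6*O)
o = 136 (o = 10 - 6*(-21) = 10 + 126 = 136)
(367 - 148)*o = (367 - 148)*136 = 219*136 = 29784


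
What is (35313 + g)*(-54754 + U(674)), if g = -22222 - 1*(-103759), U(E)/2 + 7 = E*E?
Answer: 99764660400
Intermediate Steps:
U(E) = -14 + 2*E**2 (U(E) = -14 + 2*(E*E) = -14 + 2*E**2)
g = 81537 (g = -22222 + 103759 = 81537)
(35313 + g)*(-54754 + U(674)) = (35313 + 81537)*(-54754 + (-14 + 2*674**2)) = 116850*(-54754 + (-14 + 2*454276)) = 116850*(-54754 + (-14 + 908552)) = 116850*(-54754 + 908538) = 116850*853784 = 99764660400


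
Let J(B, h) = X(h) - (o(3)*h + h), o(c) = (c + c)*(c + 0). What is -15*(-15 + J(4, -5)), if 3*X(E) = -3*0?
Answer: -1200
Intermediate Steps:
o(c) = 2*c² (o(c) = (2*c)*c = 2*c²)
X(E) = 0 (X(E) = (-3*0)/3 = (⅓)*0 = 0)
J(B, h) = -19*h (J(B, h) = 0 - ((2*3²)*h + h) = 0 - ((2*9)*h + h) = 0 - (18*h + h) = 0 - 19*h = -19*h)
-15*(-15 + J(4, -5)) = -15*(-15 - 19*(-5)) = -15*(-15 + 95) = -15*80 = -1200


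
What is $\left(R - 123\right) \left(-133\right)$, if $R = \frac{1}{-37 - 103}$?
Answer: $\frac{327199}{20} \approx 16360.0$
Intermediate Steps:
$R = - \frac{1}{140}$ ($R = \frac{1}{-140} = - \frac{1}{140} \approx -0.0071429$)
$\left(R - 123\right) \left(-133\right) = \left(- \frac{1}{140} - 123\right) \left(-133\right) = \left(- \frac{17221}{140}\right) \left(-133\right) = \frac{327199}{20}$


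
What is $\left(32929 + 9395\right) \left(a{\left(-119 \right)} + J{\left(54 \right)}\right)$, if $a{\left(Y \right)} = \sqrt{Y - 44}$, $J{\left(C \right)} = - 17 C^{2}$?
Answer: $-2098085328 + 42324 i \sqrt{163} \approx -2.0981 \cdot 10^{9} + 5.4036 \cdot 10^{5} i$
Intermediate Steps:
$a{\left(Y \right)} = \sqrt{-44 + Y}$
$\left(32929 + 9395\right) \left(a{\left(-119 \right)} + J{\left(54 \right)}\right) = \left(32929 + 9395\right) \left(\sqrt{-44 - 119} - 17 \cdot 54^{2}\right) = 42324 \left(\sqrt{-163} - 49572\right) = 42324 \left(i \sqrt{163} - 49572\right) = 42324 \left(-49572 + i \sqrt{163}\right) = -2098085328 + 42324 i \sqrt{163}$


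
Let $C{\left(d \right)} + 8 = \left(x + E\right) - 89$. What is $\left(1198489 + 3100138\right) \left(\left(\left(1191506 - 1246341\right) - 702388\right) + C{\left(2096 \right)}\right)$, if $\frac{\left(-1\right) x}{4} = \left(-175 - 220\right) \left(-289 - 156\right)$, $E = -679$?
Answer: $-6280719611073$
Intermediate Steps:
$x = -703100$ ($x = - 4 \left(-175 - 220\right) \left(-289 - 156\right) = - 4 \left(\left(-395\right) \left(-445\right)\right) = \left(-4\right) 175775 = -703100$)
$C{\left(d \right)} = -703876$ ($C{\left(d \right)} = -8 - 703868 = -703876$)
$\left(1198489 + 3100138\right) \left(\left(\left(1191506 - 1246341\right) - 702388\right) + C{\left(2096 \right)}\right) = \left(1198489 + 3100138\right) \left(\left(\left(1191506 - 1246341\right) - 702388\right) - 703876\right) = 4298627 \left(\left(-54835 - 702388\right) - 703876\right) = 4298627 \left(-757223 - 703876\right) = 4298627 \left(-1461099\right) = -6280719611073$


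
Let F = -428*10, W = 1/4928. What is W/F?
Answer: -1/21091840 ≈ -4.7412e-8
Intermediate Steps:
W = 1/4928 ≈ 0.00020292
F = -4280
W/F = (1/4928)/(-4280) = (1/4928)*(-1/4280) = -1/21091840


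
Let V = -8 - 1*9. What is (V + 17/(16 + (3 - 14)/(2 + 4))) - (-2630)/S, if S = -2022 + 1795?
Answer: -31083/1135 ≈ -27.386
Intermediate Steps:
S = -227
V = -17 (V = -8 - 9 = -17)
(V + 17/(16 + (3 - 14)/(2 + 4))) - (-2630)/S = (-17 + 17/(16 + (3 - 14)/(2 + 4))) - (-2630)/(-227) = (-17 + 17/(16 - 11/6)) - (-2630)*(-1)/227 = (-17 + 17/(16 - 11*1/6)) - 1*2630/227 = (-17 + 17/(16 - 11/6)) - 2630/227 = (-17 + 17/(85/6)) - 2630/227 = (-17 + (6/85)*17) - 2630/227 = (-17 + 6/5) - 2630/227 = -79/5 - 2630/227 = -31083/1135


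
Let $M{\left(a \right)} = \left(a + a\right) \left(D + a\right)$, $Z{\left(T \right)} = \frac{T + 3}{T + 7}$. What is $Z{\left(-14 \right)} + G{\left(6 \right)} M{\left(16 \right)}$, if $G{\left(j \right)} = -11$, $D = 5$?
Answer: $- \frac{51733}{7} \approx -7390.4$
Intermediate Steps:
$Z{\left(T \right)} = \frac{3 + T}{7 + T}$
$M{\left(a \right)} = 2 a \left(5 + a\right)$ ($M{\left(a \right)} = \left(a + a\right) \left(5 + a\right) = 2 a \left(5 + a\right)$)
$Z{\left(-14 \right)} + G{\left(6 \right)} M{\left(16 \right)} = \frac{3 - 14}{7 - 14} - 11 \cdot 2 \cdot 16 \left(5 + 16\right) = \frac{1}{-7} \left(-11\right) - 11 \cdot 2 \cdot 16 \cdot 21 = \left(- \frac{1}{7}\right) \left(-11\right) - 7392 = \frac{11}{7} - 7392 = - \frac{51733}{7}$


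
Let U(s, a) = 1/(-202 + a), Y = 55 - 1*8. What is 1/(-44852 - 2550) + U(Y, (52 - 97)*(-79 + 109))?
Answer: -24477/36783952 ≈ -0.00066543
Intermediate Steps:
Y = 47 (Y = 55 - 8 = 47)
1/(-44852 - 2550) + U(Y, (52 - 97)*(-79 + 109)) = 1/(-44852 - 2550) + 1/(-202 + (52 - 97)*(-79 + 109)) = 1/(-47402) + 1/(-202 - 45*30) = -1/47402 + 1/(-202 - 1350) = -1/47402 + 1/(-1552) = -1/47402 - 1/1552 = -24477/36783952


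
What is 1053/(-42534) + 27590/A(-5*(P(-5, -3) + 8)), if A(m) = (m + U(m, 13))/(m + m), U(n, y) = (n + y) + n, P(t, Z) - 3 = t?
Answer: 7823411391/363902 ≈ 21499.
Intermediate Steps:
P(t, Z) = 3 + t
U(n, y) = y + 2*n
A(m) = (13 + 3*m)/(2*m) (A(m) = (m + (13 + 2*m))/(m + m) = (13 + 3*m)/((2*m)) = (13 + 3*m)*(1/(2*m)) = (13 + 3*m)/(2*m))
1053/(-42534) + 27590/A(-5*(P(-5, -3) + 8)) = 1053/(-42534) + 27590/(((13 + 3*(-5*((3 - 5) + 8)))/(2*((-5*((3 - 5) + 8)))))) = 1053*(-1/42534) + 27590/(((13 + 3*(-5*(-2 + 8)))/(2*((-5*(-2 + 8)))))) = -117/4726 + 27590/(((13 + 3*(-5*6))/(2*((-5*6))))) = -117/4726 + 27590/(((½)*(13 + 3*(-30))/(-30))) = -117/4726 + 27590/(((½)*(-1/30)*(13 - 90))) = -117/4726 + 27590/(((½)*(-1/30)*(-77))) = -117/4726 + 27590/(77/60) = -117/4726 + 27590*(60/77) = -117/4726 + 1655400/77 = 7823411391/363902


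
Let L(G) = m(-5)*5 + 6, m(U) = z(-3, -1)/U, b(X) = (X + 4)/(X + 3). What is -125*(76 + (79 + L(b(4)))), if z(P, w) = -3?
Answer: -20500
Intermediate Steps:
b(X) = (4 + X)/(3 + X)
m(U) = -3/U
L(G) = 9 (L(G) = -3/(-5)*5 + 6 = -3*(-⅕)*5 + 6 = (⅗)*5 + 6 = 3 + 6 = 9)
-125*(76 + (79 + L(b(4)))) = -125*(76 + (79 + 9)) = -125*(76 + 88) = -125*164 = -20500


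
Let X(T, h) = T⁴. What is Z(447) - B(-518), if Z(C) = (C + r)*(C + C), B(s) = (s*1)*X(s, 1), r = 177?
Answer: 37294844887424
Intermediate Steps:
B(s) = s⁵ (B(s) = (s*1)*s⁴ = s*s⁴ = s⁵)
Z(C) = 2*C*(177 + C) (Z(C) = (C + 177)*(C + C) = (177 + C)*(2*C) = 2*C*(177 + C))
Z(447) - B(-518) = 2*447*(177 + 447) - 1*(-518)⁵ = 2*447*624 - 1*(-37294844329568) = 557856 + 37294844329568 = 37294844887424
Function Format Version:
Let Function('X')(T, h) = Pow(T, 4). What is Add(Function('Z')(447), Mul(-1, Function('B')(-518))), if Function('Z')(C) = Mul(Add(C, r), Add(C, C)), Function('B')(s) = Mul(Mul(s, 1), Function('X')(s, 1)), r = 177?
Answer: 37294844887424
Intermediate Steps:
Function('B')(s) = Pow(s, 5) (Function('B')(s) = Mul(Mul(s, 1), Pow(s, 4)) = Mul(s, Pow(s, 4)) = Pow(s, 5))
Function('Z')(C) = Mul(2, C, Add(177, C)) (Function('Z')(C) = Mul(Add(C, 177), Add(C, C)) = Mul(Add(177, C), Mul(2, C)) = Mul(2, C, Add(177, C)))
Add(Function('Z')(447), Mul(-1, Function('B')(-518))) = Add(Mul(2, 447, Add(177, 447)), Mul(-1, Pow(-518, 5))) = Add(Mul(2, 447, 624), Mul(-1, -37294844329568)) = Add(557856, 37294844329568) = 37294844887424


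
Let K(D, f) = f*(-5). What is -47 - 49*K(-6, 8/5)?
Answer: 345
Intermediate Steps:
K(D, f) = -5*f
-47 - 49*K(-6, 8/5) = -47 - (-245)*8/5 = -47 - 49*(-8) = -47 + 392 = 345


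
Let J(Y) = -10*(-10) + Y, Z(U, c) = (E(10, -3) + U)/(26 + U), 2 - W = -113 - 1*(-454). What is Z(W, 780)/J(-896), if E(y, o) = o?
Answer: -171/124574 ≈ -0.0013727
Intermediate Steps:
W = -339 (W = 2 - (-113 - 1*(-454)) = 2 - (-113 + 454) = 2 - 1*341 = 2 - 341 = -339)
Z(U, c) = (-3 + U)/(26 + U)
J(Y) = 100 + Y
Z(W, 780)/J(-896) = ((-3 - 339)/(26 - 339))/(100 - 896) = (-342/(-313))/(-796) = -1/313*(-342)*(-1/796) = (342/313)*(-1/796) = -171/124574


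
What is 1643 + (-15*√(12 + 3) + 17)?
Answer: 1660 - 15*√15 ≈ 1601.9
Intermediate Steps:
1643 + (-15*√(12 + 3) + 17) = 1643 + (-15*√15 + 17) = 1643 + (17 - 15*√15) = 1660 - 15*√15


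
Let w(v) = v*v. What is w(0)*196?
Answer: 0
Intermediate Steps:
w(v) = v²
w(0)*196 = 0²*196 = 0*196 = 0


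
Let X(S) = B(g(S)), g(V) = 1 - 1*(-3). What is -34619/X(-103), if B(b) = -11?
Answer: 34619/11 ≈ 3147.2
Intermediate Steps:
g(V) = 4 (g(V) = 1 + 3 = 4)
X(S) = -11
-34619/X(-103) = -34619/(-11) = -34619*(-1/11) = 34619/11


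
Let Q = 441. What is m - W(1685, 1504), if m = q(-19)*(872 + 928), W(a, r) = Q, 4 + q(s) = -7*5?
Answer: -70641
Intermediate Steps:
q(s) = -39 (q(s) = -4 - 7*5 = -4 - 35 = -39)
W(a, r) = 441
m = -70200 (m = -39*(872 + 928) = -39*1800 = -70200)
m - W(1685, 1504) = -70200 - 1*441 = -70200 - 441 = -70641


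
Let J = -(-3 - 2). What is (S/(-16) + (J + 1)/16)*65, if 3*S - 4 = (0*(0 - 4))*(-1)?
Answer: 455/24 ≈ 18.958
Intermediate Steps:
J = 5 (J = -1*(-5) = 5)
S = 4/3 (S = 4/3 + ((0*(0 - 4))*(-1))/3 = 4/3 + ((0*(-4))*(-1))/3 = 4/3 + (0*(-1))/3 = 4/3 + (⅓)*0 = 4/3 + 0 = 4/3 ≈ 1.3333)
(S/(-16) + (J + 1)/16)*65 = ((4/3)/(-16) + (5 + 1)/16)*65 = ((4/3)*(-1/16) + 6*(1/16))*65 = (-1/12 + 3/8)*65 = (7/24)*65 = 455/24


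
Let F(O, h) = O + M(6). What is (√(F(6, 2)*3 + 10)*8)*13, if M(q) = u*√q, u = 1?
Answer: 104*√(28 + 3*√6) ≈ 618.33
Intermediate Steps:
M(q) = √q (M(q) = 1*√q = √q)
F(O, h) = O + √6
(√(F(6, 2)*3 + 10)*8)*13 = (√((6 + √6)*3 + 10)*8)*13 = (√((18 + 3*√6) + 10)*8)*13 = (√(28 + 3*√6)*8)*13 = (8*√(28 + 3*√6))*13 = 104*√(28 + 3*√6)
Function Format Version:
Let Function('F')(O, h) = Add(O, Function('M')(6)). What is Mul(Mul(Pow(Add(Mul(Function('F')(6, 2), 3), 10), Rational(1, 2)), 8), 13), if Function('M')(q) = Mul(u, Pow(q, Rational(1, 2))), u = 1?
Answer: Mul(104, Pow(Add(28, Mul(3, Pow(6, Rational(1, 2)))), Rational(1, 2))) ≈ 618.33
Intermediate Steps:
Function('M')(q) = Pow(q, Rational(1, 2)) (Function('M')(q) = Mul(1, Pow(q, Rational(1, 2))) = Pow(q, Rational(1, 2)))
Function('F')(O, h) = Add(O, Pow(6, Rational(1, 2)))
Mul(Mul(Pow(Add(Mul(Function('F')(6, 2), 3), 10), Rational(1, 2)), 8), 13) = Mul(Mul(Pow(Add(Mul(Add(6, Pow(6, Rational(1, 2))), 3), 10), Rational(1, 2)), 8), 13) = Mul(Mul(Pow(Add(Add(18, Mul(3, Pow(6, Rational(1, 2)))), 10), Rational(1, 2)), 8), 13) = Mul(Mul(Pow(Add(28, Mul(3, Pow(6, Rational(1, 2)))), Rational(1, 2)), 8), 13) = Mul(Mul(8, Pow(Add(28, Mul(3, Pow(6, Rational(1, 2)))), Rational(1, 2))), 13) = Mul(104, Pow(Add(28, Mul(3, Pow(6, Rational(1, 2)))), Rational(1, 2)))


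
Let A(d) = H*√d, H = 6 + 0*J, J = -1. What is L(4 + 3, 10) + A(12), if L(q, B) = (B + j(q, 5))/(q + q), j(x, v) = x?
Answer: 17/14 + 12*√3 ≈ 21.999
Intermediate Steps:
L(q, B) = (B + q)/(2*q) (L(q, B) = (B + q)/(q + q) = (B + q)/((2*q)) = (B + q)*(1/(2*q)) = (B + q)/(2*q))
H = 6 (H = 6 + 0*(-1) = 6 + 0 = 6)
A(d) = 6*√d
L(4 + 3, 10) + A(12) = (10 + (4 + 3))/(2*(4 + 3)) + 6*√12 = (½)*(10 + 7)/7 + 6*(2*√3) = (½)*(⅐)*17 + 12*√3 = 17/14 + 12*√3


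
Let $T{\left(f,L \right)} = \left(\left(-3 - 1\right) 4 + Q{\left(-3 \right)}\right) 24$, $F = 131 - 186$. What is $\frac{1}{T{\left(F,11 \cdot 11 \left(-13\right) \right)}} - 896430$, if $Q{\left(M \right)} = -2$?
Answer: $- \frac{387257761}{432} \approx -8.9643 \cdot 10^{5}$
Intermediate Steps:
$F = -55$ ($F = 131 - 186 = -55$)
$T{\left(f,L \right)} = -432$ ($T{\left(f,L \right)} = \left(\left(-3 - 1\right) 4 - 2\right) 24 = \left(\left(-4\right) 4 - 2\right) 24 = \left(-16 - 2\right) 24 = \left(-18\right) 24 = -432$)
$\frac{1}{T{\left(F,11 \cdot 11 \left(-13\right) \right)}} - 896430 = \frac{1}{-432} - 896430 = - \frac{1}{432} - 896430 = - \frac{387257761}{432}$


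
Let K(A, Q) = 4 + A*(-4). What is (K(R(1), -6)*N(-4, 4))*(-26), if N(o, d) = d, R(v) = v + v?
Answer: 416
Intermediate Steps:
R(v) = 2*v
K(A, Q) = 4 - 4*A
(K(R(1), -6)*N(-4, 4))*(-26) = ((4 - 8)*4)*(-26) = -4*4*(-26) = -16*(-26) = 416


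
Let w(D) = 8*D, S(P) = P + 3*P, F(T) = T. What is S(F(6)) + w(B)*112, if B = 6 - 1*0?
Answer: 5400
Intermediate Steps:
S(P) = 4*P
B = 6 (B = 6 + 0 = 6)
S(F(6)) + w(B)*112 = 4*6 + (8*6)*112 = 24 + 48*112 = 24 + 5376 = 5400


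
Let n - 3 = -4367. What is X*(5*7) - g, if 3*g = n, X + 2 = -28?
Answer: 1214/3 ≈ 404.67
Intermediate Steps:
X = -30 (X = -2 - 28 = -30)
n = -4364 (n = 3 - 4367 = -4364)
g = -4364/3 (g = (1/3)*(-4364) = -4364/3 ≈ -1454.7)
X*(5*7) - g = -150*7 - 1*(-4364/3) = -30*35 + 4364/3 = -1050 + 4364/3 = 1214/3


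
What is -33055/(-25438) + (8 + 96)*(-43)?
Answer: -113725681/25438 ≈ -4470.7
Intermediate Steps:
-33055/(-25438) + (8 + 96)*(-43) = -33055*(-1/25438) + 104*(-43) = 33055/25438 - 4472 = -113725681/25438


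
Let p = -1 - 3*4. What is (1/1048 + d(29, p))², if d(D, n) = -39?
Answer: 1670438641/1098304 ≈ 1520.9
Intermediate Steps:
p = -13 (p = -1 - 12 = -13)
(1/1048 + d(29, p))² = (1/1048 - 39)² = (-40871/1048)² = 1670438641/1098304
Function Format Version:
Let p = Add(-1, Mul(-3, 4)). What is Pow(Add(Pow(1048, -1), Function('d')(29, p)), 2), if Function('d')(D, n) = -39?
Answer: Rational(1670438641, 1098304) ≈ 1520.9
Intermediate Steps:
p = -13 (p = Add(-1, -12) = -13)
Pow(Add(Pow(1048, -1), Function('d')(29, p)), 2) = Pow(Add(Pow(1048, -1), -39), 2) = Pow(Add(Rational(1, 1048), -39), 2) = Pow(Rational(-40871, 1048), 2) = Rational(1670438641, 1098304)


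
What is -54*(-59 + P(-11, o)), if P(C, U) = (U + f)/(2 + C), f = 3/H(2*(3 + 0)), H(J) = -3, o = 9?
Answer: 3234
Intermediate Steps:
f = -1 (f = 3/(-3) = 3*(-⅓) = -1)
P(C, U) = (-1 + U)/(2 + C) (P(C, U) = (U - 1)/(2 + C) = (-1 + U)/(2 + C))
-54*(-59 + P(-11, o)) = -54*(-59 + (-1 + 9)/(2 - 11)) = -54*(-59 + 8/(-9)) = -54*(-59 - ⅑*8) = -54*(-59 - 8/9) = -54*(-539/9) = 3234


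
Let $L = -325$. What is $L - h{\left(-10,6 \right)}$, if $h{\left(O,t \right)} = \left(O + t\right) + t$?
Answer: $-327$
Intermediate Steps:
$h{\left(O,t \right)} = O + 2 t$
$L - h{\left(-10,6 \right)} = -325 - \left(-10 + 2 \cdot 6\right) = -325 - \left(-10 + 12\right) = -325 - 2 = -327$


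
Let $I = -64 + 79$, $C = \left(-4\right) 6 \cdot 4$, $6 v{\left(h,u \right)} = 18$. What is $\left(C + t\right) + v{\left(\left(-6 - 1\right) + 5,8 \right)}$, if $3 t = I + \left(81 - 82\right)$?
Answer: $- \frac{265}{3} \approx -88.333$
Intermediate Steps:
$v{\left(h,u \right)} = 3$ ($v{\left(h,u \right)} = \frac{1}{6} \cdot 18 = 3$)
$C = -96$ ($C = \left(-24\right) 4 = -96$)
$I = 15$
$t = \frac{14}{3}$ ($t = \frac{15 + \left(81 - 82\right)}{3} = \frac{15 - 1}{3} = \frac{1}{3} \cdot 14 = \frac{14}{3} \approx 4.6667$)
$\left(C + t\right) + v{\left(\left(-6 - 1\right) + 5,8 \right)} = \left(-96 + \frac{14}{3}\right) + 3 = - \frac{274}{3} + 3 = - \frac{265}{3}$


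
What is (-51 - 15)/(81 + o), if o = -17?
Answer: -33/32 ≈ -1.0313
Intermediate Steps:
(-51 - 15)/(81 + o) = (-51 - 15)/(81 - 17) = -66/64 = -66*1/64 = -33/32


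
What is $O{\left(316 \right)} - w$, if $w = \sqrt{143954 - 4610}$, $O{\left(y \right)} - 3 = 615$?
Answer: $618 - 4 \sqrt{8709} \approx 244.71$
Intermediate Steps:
$O{\left(y \right)} = 618$ ($O{\left(y \right)} = 3 + 615 = 618$)
$w = 4 \sqrt{8709}$ ($w = \sqrt{139344} = 4 \sqrt{8709} \approx 373.29$)
$O{\left(316 \right)} - w = 618 - 4 \sqrt{8709}$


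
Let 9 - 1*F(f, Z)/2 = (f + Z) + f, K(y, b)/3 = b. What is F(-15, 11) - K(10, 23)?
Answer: -13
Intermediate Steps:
K(y, b) = 3*b
F(f, Z) = 18 - 4*f - 2*Z (F(f, Z) = 18 - 2*((f + Z) + f) = 18 - 2*((Z + f) + f) = 18 - 2*(Z + 2*f) = 18 + (-4*f - 2*Z) = 18 - 4*f - 2*Z)
F(-15, 11) - K(10, 23) = (18 - 4*(-15) - 2*11) - 3*23 = (18 + 60 - 22) - 1*69 = 56 - 69 = -13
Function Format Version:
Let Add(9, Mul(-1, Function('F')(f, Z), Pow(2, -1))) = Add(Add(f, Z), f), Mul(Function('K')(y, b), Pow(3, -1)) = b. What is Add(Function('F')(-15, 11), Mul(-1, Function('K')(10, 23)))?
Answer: -13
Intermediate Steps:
Function('K')(y, b) = Mul(3, b)
Function('F')(f, Z) = Add(18, Mul(-4, f), Mul(-2, Z)) (Function('F')(f, Z) = Add(18, Mul(-2, Add(Add(f, Z), f))) = Add(18, Mul(-2, Add(Add(Z, f), f))) = Add(18, Mul(-2, Add(Z, Mul(2, f)))) = Add(18, Add(Mul(-4, f), Mul(-2, Z))) = Add(18, Mul(-4, f), Mul(-2, Z)))
Add(Function('F')(-15, 11), Mul(-1, Function('K')(10, 23))) = Add(Add(18, Mul(-4, -15), Mul(-2, 11)), Mul(-1, Mul(3, 23))) = Add(Add(18, 60, -22), Mul(-1, 69)) = Add(56, -69) = -13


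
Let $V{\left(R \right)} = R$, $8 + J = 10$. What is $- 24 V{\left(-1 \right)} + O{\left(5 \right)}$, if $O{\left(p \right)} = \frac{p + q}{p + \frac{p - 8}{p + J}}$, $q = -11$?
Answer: $\frac{363}{16} \approx 22.688$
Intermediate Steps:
$J = 2$ ($J = -8 + 10 = 2$)
$O{\left(p \right)} = \frac{-11 + p}{p + \frac{-8 + p}{2 + p}}$ ($O{\left(p \right)} = \frac{p - 11}{p + \frac{p - 8}{p + 2}} = \frac{-11 + p}{p + \frac{-8 + p}{2 + p}}$)
$- 24 V{\left(-1 \right)} + O{\left(5 \right)} = \left(-24\right) \left(-1\right) + \frac{-22 + 5^{2} - 45}{-8 + 5^{2} + 3 \cdot 5} = 24 + \frac{-22 + 25 - 45}{-8 + 25 + 15} = 24 + \frac{1}{32} \left(-42\right) = 24 - \frac{21}{16} = \frac{363}{16}$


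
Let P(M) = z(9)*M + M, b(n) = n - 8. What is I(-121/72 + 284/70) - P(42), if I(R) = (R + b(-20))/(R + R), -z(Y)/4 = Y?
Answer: 17543089/11978 ≈ 1464.6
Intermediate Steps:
z(Y) = -4*Y
b(n) = -8 + n
I(R) = (-28 + R)/(2*R) (I(R) = (R + (-8 - 20))/(R + R) = (R - 28)/((2*R)) = (-28 + R)*(1/(2*R)) = (-28 + R)/(2*R))
P(M) = -35*M (P(M) = (-4*9)*M + M = -36*M + M = -35*M)
I(-121/72 + 284/70) - P(42) = (-28 + (-121/72 + 284/70))/(2*(-121/72 + 284/70)) - (-35)*42 = (-28 + (-121*1/72 + 284*(1/70)))/(2*(-121*1/72 + 284*(1/70))) - 1*(-1470) = (-28 + (-121/72 + 142/35))/(2*(-121/72 + 142/35)) + 1470 = (-28 + 5989/2520)/(2*(5989/2520)) + 1470 = (½)*(2520/5989)*(-64571/2520) + 1470 = -64571/11978 + 1470 = 17543089/11978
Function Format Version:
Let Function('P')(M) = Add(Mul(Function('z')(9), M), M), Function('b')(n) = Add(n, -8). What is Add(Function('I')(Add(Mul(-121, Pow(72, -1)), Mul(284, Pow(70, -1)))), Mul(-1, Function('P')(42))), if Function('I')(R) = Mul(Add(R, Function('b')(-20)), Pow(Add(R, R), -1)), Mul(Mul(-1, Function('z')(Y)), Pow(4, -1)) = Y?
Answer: Rational(17543089, 11978) ≈ 1464.6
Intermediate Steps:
Function('z')(Y) = Mul(-4, Y)
Function('b')(n) = Add(-8, n)
Function('I')(R) = Mul(Rational(1, 2), Pow(R, -1), Add(-28, R)) (Function('I')(R) = Mul(Add(R, Add(-8, -20)), Pow(Add(R, R), -1)) = Mul(Add(R, -28), Pow(Mul(2, R), -1)) = Mul(Add(-28, R), Mul(Rational(1, 2), Pow(R, -1))) = Mul(Rational(1, 2), Pow(R, -1), Add(-28, R)))
Function('P')(M) = Mul(-35, M) (Function('P')(M) = Add(Mul(Mul(-4, 9), M), M) = Add(Mul(-36, M), M) = Mul(-35, M))
Add(Function('I')(Add(Mul(-121, Pow(72, -1)), Mul(284, Pow(70, -1)))), Mul(-1, Function('P')(42))) = Add(Mul(Rational(1, 2), Pow(Add(Mul(-121, Pow(72, -1)), Mul(284, Pow(70, -1))), -1), Add(-28, Add(Mul(-121, Pow(72, -1)), Mul(284, Pow(70, -1))))), Mul(-1, Mul(-35, 42))) = Add(Mul(Rational(1, 2), Pow(Add(Mul(-121, Rational(1, 72)), Mul(284, Rational(1, 70))), -1), Add(-28, Add(Mul(-121, Rational(1, 72)), Mul(284, Rational(1, 70))))), Mul(-1, -1470)) = Add(Mul(Rational(1, 2), Pow(Add(Rational(-121, 72), Rational(142, 35)), -1), Add(-28, Add(Rational(-121, 72), Rational(142, 35)))), 1470) = Add(Mul(Rational(1, 2), Pow(Rational(5989, 2520), -1), Add(-28, Rational(5989, 2520))), 1470) = Add(Mul(Rational(1, 2), Rational(2520, 5989), Rational(-64571, 2520)), 1470) = Add(Rational(-64571, 11978), 1470) = Rational(17543089, 11978)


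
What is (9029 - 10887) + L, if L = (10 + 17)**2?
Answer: -1129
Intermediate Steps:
L = 729 (L = 27**2 = 729)
(9029 - 10887) + L = (9029 - 10887) + 729 = -1858 + 729 = -1129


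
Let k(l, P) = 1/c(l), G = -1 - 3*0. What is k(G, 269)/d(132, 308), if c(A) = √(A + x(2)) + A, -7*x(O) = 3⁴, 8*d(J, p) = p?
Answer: -2/1045 - 4*I*√154/7315 ≈ -0.0019139 - 0.0067859*I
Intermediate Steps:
d(J, p) = p/8
x(O) = -81/7 (x(O) = -⅐*3⁴ = -⅐*81 = -81/7)
G = -1 (G = -1 + 0 = -1)
c(A) = A + √(-81/7 + A) (c(A) = √(A - 81/7) + A = √(-81/7 + A) + A = A + √(-81/7 + A))
k(l, P) = 1/(l + √(-567 + 49*l)/7)
k(G, 269)/d(132, 308) = (7/(7*(-1) + √7*√(-81 + 7*(-1))))/(((⅛)*308)) = (7/(-7 + √7*√(-81 - 7)))/(77/2) = (7/(-7 + √7*√(-88)))*(2/77) = (7/(-7 + √7*(2*I*√22)))*(2/77) = (7/(-7 + 2*I*√154))*(2/77) = 2/(11*(-7 + 2*I*√154))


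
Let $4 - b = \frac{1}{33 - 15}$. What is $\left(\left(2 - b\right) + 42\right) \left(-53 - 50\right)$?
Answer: $- \frac{74263}{18} \approx -4125.7$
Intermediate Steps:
$b = \frac{71}{18}$ ($b = 4 - \frac{1}{33 - 15} = 4 - \frac{1}{18} = \frac{71}{18} \approx 3.9444$)
$\left(\left(2 - b\right) + 42\right) \left(-53 - 50\right) = \left(\left(2 - \frac{71}{18}\right) + 42\right) \left(-53 - 50\right) = \left(- \frac{35}{18} + 42\right) \left(-103\right) = \frac{721}{18} \left(-103\right) = - \frac{74263}{18}$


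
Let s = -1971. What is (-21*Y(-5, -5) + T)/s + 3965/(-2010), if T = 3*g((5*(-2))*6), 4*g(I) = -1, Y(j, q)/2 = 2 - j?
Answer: -35667/19564 ≈ -1.8231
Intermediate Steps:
Y(j, q) = 4 - 2*j (Y(j, q) = 2*(2 - j) = 4 - 2*j)
g(I) = -¼ (g(I) = (¼)*(-1) = -¼)
T = -¾ (T = 3*(-¼) = -¾ ≈ -0.75000)
(-21*Y(-5, -5) + T)/s + 3965/(-2010) = (-21*(4 - 2*(-5)) - ¾)/(-1971) + 3965/(-2010) = (-21*(4 + 10) - ¾)*(-1/1971) + 3965*(-1/2010) = (-21*14 - ¾)*(-1/1971) - 793/402 = (-294 - ¾)*(-1/1971) - 793/402 = -1179/4*(-1/1971) - 793/402 = 131/876 - 793/402 = -35667/19564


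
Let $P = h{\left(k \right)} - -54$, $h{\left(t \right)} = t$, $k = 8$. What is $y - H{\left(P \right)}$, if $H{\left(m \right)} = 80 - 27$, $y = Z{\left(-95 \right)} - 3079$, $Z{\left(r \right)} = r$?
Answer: $-3227$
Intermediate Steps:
$P = 62$ ($P = 8 - -54 = 8 + 54 = 62$)
$y = -3174$ ($y = -95 - 3079 = -3174$)
$H{\left(m \right)} = 53$
$y - H{\left(P \right)} = -3174 - 53 = -3227$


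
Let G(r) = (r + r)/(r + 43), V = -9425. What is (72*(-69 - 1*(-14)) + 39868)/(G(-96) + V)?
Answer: -1903124/499333 ≈ -3.8113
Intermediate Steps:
G(r) = 2*r/(43 + r) (G(r) = (2*r)/(43 + r) = 2*r/(43 + r))
(72*(-69 - 1*(-14)) + 39868)/(G(-96) + V) = (72*(-69 - 1*(-14)) + 39868)/(2*(-96)/(43 - 96) - 9425) = (72*(-69 + 14) + 39868)/(2*(-96)/(-53) - 9425) = (72*(-55) + 39868)/(2*(-96)*(-1/53) - 9425) = (-3960 + 39868)/(192/53 - 9425) = 35908/(-499333/53) = 35908*(-53/499333) = -1903124/499333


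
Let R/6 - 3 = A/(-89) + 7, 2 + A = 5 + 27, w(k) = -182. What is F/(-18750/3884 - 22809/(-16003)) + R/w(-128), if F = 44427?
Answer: -532500864755798/40777711793 ≈ -13059.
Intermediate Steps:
A = 30 (A = -2 + (5 + 27) = -2 + 32 = 30)
R = 5160/89 (R = 18 + 6*(30/(-89) + 7) = 18 + 6*(-1/89*30 + 7) = 18 + 6*(-30/89 + 7) = 18 + 6*(593/89) = 18 + 3558/89 = 5160/89 ≈ 57.978)
F/(-18750/3884 - 22809/(-16003)) + R/w(-128) = 44427/(-18750/3884 - 22809/(-16003)) + (5160/89)/(-182) = 44427/(-18750*1/3884 - 22809*(-1/16003)) + (5160/89)*(-1/182) = 44427/(-9375/1942 + 22809/16003) - 2580/8099 = 44427/(-105733047/31077826) - 2580/8099 = 44427*(-31077826/105733047) - 2580/8099 = -460231525234/35244349 - 2580/8099 = -532500864755798/40777711793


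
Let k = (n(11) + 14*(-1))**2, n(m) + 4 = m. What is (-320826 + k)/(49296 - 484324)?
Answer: 320777/435028 ≈ 0.73737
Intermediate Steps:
n(m) = -4 + m
k = 49 (k = ((-4 + 11) + 14*(-1))**2 = (7 - 14)**2 = (-7)**2 = 49)
(-320826 + k)/(49296 - 484324) = (-320826 + 49)/(49296 - 484324) = -320777/(-435028) = -320777*(-1/435028) = 320777/435028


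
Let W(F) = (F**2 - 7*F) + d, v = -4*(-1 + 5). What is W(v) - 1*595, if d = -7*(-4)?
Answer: -199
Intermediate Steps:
d = 28
v = -16 (v = -4*4 = -16)
W(F) = 28 + F**2 - 7*F (W(F) = (F**2 - 7*F) + 28 = 28 + F**2 - 7*F)
W(v) - 1*595 = (28 + (-16)**2 - 7*(-16)) - 1*595 = (28 + 256 + 112) - 595 = 396 - 595 = -199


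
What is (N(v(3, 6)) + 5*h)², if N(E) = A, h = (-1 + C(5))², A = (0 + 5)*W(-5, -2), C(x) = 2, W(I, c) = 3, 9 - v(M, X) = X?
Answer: 400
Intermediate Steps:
v(M, X) = 9 - X
A = 15 (A = (0 + 5)*3 = 5*3 = 15)
h = 1 (h = (-1 + 2)² = 1² = 1)
N(E) = 15
(N(v(3, 6)) + 5*h)² = (15 + 5*1)² = (15 + 5)² = 20² = 400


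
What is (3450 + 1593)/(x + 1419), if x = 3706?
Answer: 123/125 ≈ 0.98400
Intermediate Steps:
(3450 + 1593)/(x + 1419) = (3450 + 1593)/(3706 + 1419) = 5043/5125 = 5043*(1/5125) = 123/125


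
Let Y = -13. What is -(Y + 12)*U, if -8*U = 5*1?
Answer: -5/8 ≈ -0.62500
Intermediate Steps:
U = -5/8 ≈ -0.62500
-(Y + 12)*U = -(-13 + 12)*(-5)/8 = -(-1)*(-5)/8 = -1*5/8 = -5/8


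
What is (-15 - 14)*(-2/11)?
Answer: 58/11 ≈ 5.2727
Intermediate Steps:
(-15 - 14)*(-2/11) = -(-58)/11 = -29*(-2/11) = 58/11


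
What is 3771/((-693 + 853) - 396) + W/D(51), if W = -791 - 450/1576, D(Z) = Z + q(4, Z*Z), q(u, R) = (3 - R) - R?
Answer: -3787593829/239340816 ≈ -15.825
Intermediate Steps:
q(u, R) = 3 - 2*R
D(Z) = 3 + Z - 2*Z² (D(Z) = Z + (3 - 2*Z*Z) = Z + (3 - 2*Z²) = 3 + Z - 2*Z²)
W = -623533/788 (W = -791 - 450/1576 = -791 - 1*225/788 = -791 - 225/788 = -623533/788 ≈ -791.29)
3771/((-693 + 853) - 396) + W/D(51) = 3771/((-693 + 853) - 396) - 623533/(788*(3 + 51 - 2*51²)) = 3771/(160 - 396) - 623533/(788*(3 + 51 - 2*2601)) = 3771/(-236) - 623533/(788*(3 + 51 - 5202)) = 3771*(-1/236) - 623533/788/(-5148) = -3771/236 - 623533/788*(-1/5148) = -3771/236 + 623533/4056624 = -3787593829/239340816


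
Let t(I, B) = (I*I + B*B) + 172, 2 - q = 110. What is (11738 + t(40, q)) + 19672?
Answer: 44846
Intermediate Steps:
q = -108 (q = 2 - 1*110 = 2 - 110 = -108)
t(I, B) = 172 + B**2 + I**2 (t(I, B) = (I**2 + B**2) + 172 = (B**2 + I**2) + 172 = 172 + B**2 + I**2)
(11738 + t(40, q)) + 19672 = (11738 + (172 + (-108)**2 + 40**2)) + 19672 = (11738 + (172 + 11664 + 1600)) + 19672 = (11738 + 13436) + 19672 = 25174 + 19672 = 44846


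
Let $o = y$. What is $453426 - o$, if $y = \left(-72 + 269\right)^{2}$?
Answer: $414617$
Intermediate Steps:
$y = 38809$ ($y = 197^{2} = 38809$)
$o = 38809$
$453426 - o = 453426 - 38809 = 414617$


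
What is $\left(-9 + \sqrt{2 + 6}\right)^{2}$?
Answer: $89 - 36 \sqrt{2} \approx 38.088$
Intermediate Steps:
$\left(-9 + \sqrt{2 + 6}\right)^{2} = \left(-9 + \sqrt{8}\right)^{2} = \left(-9 + 2 \sqrt{2}\right)^{2}$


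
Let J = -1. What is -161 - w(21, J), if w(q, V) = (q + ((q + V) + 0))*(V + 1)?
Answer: -161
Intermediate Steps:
w(q, V) = (1 + V)*(V + 2*q) (w(q, V) = (q + ((V + q) + 0))*(1 + V) = (q + (V + q))*(1 + V) = (V + 2*q)*(1 + V) = (1 + V)*(V + 2*q))
-161 - w(21, J) = -161 - (-1 + (-1)² + 2*21 + 2*(-1)*21) = -161 - (-1 + 1 + 42 - 42) = -161 - 1*0 = -161 + 0 = -161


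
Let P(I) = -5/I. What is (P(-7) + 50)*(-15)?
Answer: -5325/7 ≈ -760.71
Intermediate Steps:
(P(-7) + 50)*(-15) = (-5/(-7) + 50)*(-15) = (-5*(-⅐) + 50)*(-15) = (5/7 + 50)*(-15) = (355/7)*(-15) = -5325/7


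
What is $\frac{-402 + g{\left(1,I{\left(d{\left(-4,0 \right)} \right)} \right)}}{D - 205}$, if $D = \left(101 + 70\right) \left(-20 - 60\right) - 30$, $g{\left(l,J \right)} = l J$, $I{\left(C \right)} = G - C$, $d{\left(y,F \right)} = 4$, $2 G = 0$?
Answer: $\frac{406}{13915} \approx 0.029177$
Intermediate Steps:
$G = 0$ ($G = \frac{1}{2} \cdot 0 = 0$)
$I{\left(C \right)} = - C$ ($I{\left(C \right)} = 0 - C = - C$)
$g{\left(l,J \right)} = J l$
$D = -13710$ ($D = 171 \left(-80\right) - 30 = -13680 - 30 = -13710$)
$\frac{-402 + g{\left(1,I{\left(d{\left(-4,0 \right)} \right)} \right)}}{D - 205} = \frac{-402 + \left(-1\right) 4 \cdot 1}{-13710 - 205} = \frac{-402 - 4}{-13915} = \left(-402 - 4\right) \left(- \frac{1}{13915}\right) = \left(-406\right) \left(- \frac{1}{13915}\right) = \frac{406}{13915}$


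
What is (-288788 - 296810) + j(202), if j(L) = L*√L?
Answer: -585598 + 202*√202 ≈ -5.8273e+5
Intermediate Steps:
j(L) = L^(3/2)
(-288788 - 296810) + j(202) = (-288788 - 296810) + 202^(3/2) = -585598 + 202*√202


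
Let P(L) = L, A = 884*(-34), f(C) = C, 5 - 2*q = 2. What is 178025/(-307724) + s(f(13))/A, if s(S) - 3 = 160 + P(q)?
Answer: -2700669999/4624476272 ≈ -0.58399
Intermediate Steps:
q = 3/2 (q = 5/2 - ½*2 = 5/2 - 1 = 3/2 ≈ 1.5000)
A = -30056
s(S) = 329/2 (s(S) = 3 + (160 + 3/2) = 3 + 323/2 = 329/2)
178025/(-307724) + s(f(13))/A = 178025/(-307724) + (329/2)/(-30056) = 178025*(-1/307724) + (329/2)*(-1/30056) = -178025/307724 - 329/60112 = -2700669999/4624476272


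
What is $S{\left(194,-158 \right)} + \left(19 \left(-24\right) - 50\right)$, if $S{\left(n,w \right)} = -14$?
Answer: $-520$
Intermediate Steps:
$S{\left(194,-158 \right)} + \left(19 \left(-24\right) - 50\right) = -14 + \left(19 \left(-24\right) - 50\right) = -14 - 506 = -520$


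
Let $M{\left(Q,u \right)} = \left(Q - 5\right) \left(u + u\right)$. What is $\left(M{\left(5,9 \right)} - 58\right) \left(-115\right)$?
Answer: $6670$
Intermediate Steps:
$M{\left(Q,u \right)} = 2 u \left(-5 + Q\right)$ ($M{\left(Q,u \right)} = \left(-5 + Q\right) 2 u = 2 u \left(-5 + Q\right)$)
$\left(M{\left(5,9 \right)} - 58\right) \left(-115\right) = \left(2 \cdot 9 \left(-5 + 5\right) - 58\right) \left(-115\right) = \left(2 \cdot 9 \cdot 0 - 58\right) \left(-115\right) = \left(0 - 58\right) \left(-115\right) = \left(-58\right) \left(-115\right) = 6670$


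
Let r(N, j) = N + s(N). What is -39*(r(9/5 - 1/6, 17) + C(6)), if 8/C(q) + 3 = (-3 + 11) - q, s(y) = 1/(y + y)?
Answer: 115817/490 ≈ 236.36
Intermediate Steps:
s(y) = 1/(2*y)
r(N, j) = N + 1/(2*N)
C(q) = 8/(5 - q) (C(q) = 8/(-3 + ((-3 + 11) - q)) = 8/(-3 + (8 - q)) = 8/(5 - q))
-39*(r(9/5 - 1/6, 17) + C(6)) = -39*(((9/5 - 1/6) + 1/(2*(9/5 - 1/6))) - 8/(-5 + 6)) = -39*(((9*(⅕) - 1*⅙) + 1/(2*(9*(⅕) - 1*⅙))) - 8/1) = -39*(((9/5 - ⅙) + 1/(2*(9/5 - ⅙))) - 8*1) = -39*((49/30 + 1/(2*(49/30))) - 8) = -39*((49/30 + (½)*(30/49)) - 8) = -39*((49/30 + 15/49) - 8) = -39*(2851/1470 - 8) = -39*(-8909/1470) = 115817/490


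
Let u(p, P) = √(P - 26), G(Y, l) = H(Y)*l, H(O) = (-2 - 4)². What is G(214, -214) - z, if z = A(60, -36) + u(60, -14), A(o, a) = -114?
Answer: -7590 - 2*I*√10 ≈ -7590.0 - 6.3246*I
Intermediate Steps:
H(O) = 36 (H(O) = (-6)² = 36)
G(Y, l) = 36*l
u(p, P) = √(-26 + P)
z = -114 + 2*I*√10 (z = -114 + √(-26 - 14) = -114 + √(-40) = -114 + 2*I*√10 ≈ -114.0 + 6.3246*I)
G(214, -214) - z = 36*(-214) - (-114 + 2*I*√10) = -7704 + (114 - 2*I*√10) = -7590 - 2*I*√10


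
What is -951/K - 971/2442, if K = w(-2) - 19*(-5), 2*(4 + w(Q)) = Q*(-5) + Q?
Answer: -2414587/231990 ≈ -10.408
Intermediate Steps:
w(Q) = -4 - 2*Q (w(Q) = -4 + (Q*(-5) + Q)/2 = -4 + (-5*Q + Q)/2 = -4 + (-4*Q)/2 = -4 - 2*Q)
K = 95 (K = (-4 - 2*(-2)) - 19*(-5) = (-4 + 4) + 95 = 0 + 95 = 95)
-951/K - 971/2442 = -951/95 - 971/2442 = -2414587/231990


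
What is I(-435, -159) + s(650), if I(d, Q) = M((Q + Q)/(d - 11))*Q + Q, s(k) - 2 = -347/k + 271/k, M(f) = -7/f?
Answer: 456262/325 ≈ 1403.9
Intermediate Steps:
s(k) = 2 - 76/k (s(k) = 2 + (-347/k + 271/k) = 2 - 76/k)
I(d, Q) = 77/2 + Q - 7*d/2 (I(d, Q) = (-7*(d - 11)/(Q + Q))*Q + Q = (-7*(-11 + d)/(2*Q))*Q + Q = (77/2 - 7*d/2) + Q = 77/2 + Q - 7*d/2)
I(-435, -159) + s(650) = (77/2 - 159 - 7/2*(-435)) + (2 - 76/650) = (77/2 - 159 + 3045/2) + (2 - 76*1/650) = 1402 + (2 - 38/325) = 1402 + 612/325 = 456262/325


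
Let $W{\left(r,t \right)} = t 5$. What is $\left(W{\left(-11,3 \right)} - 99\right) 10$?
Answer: $-840$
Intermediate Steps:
$W{\left(r,t \right)} = 5 t$
$\left(W{\left(-11,3 \right)} - 99\right) 10 = \left(5 \cdot 3 - 99\right) 10 = \left(15 - 99\right) 10 = \left(-84\right) 10 = -840$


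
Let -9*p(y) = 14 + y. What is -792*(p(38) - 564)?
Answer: 451264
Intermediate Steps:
p(y) = -14/9 - y/9 (p(y) = -(14 + y)/9 = -14/9 - y/9)
-792*(p(38) - 564) = -792*((-14/9 - 1/9*38) - 564) = -792*((-14/9 - 38/9) - 564) = -792*(-52/9 - 564) = -792*(-5128/9) = 451264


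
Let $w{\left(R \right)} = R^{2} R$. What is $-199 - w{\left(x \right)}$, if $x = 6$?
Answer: $-415$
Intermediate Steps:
$w{\left(R \right)} = R^{3}$
$-199 - w{\left(x \right)} = -199 - 6^{3} = -199 - 216 = -415$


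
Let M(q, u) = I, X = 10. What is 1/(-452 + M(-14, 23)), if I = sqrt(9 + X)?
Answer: -452/204285 - sqrt(19)/204285 ≈ -0.0022339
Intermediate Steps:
I = sqrt(19) (I = sqrt(9 + 10) = sqrt(19) ≈ 4.3589)
M(q, u) = sqrt(19)
1/(-452 + M(-14, 23)) = 1/(-452 + sqrt(19))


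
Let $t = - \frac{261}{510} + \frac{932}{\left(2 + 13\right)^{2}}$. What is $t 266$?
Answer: $\frac{3693809}{3825} \approx 965.7$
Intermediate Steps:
$t = \frac{27773}{7650}$ ($t = \left(-261\right) \frac{1}{510} + \frac{932}{15^{2}} = - \frac{87}{170} + \frac{932}{225} = \frac{27773}{7650} \approx 3.6305$)
$t 266 = \frac{27773}{7650} \cdot 266 = \frac{3693809}{3825}$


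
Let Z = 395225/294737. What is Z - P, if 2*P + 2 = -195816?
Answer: 28857800158/294737 ≈ 97910.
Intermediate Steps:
P = -97909 (P = -1 + (½)*(-195816) = -1 - 97908 = -97909)
Z = 395225/294737 (Z = 395225*(1/294737) = 395225/294737 ≈ 1.3409)
Z - P = 395225/294737 - 1*(-97909) = 395225/294737 + 97909 = 28857800158/294737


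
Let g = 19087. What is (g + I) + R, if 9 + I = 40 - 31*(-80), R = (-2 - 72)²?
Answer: 27074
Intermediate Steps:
R = 5476 (R = (-74)² = 5476)
I = 2511 (I = -9 + (40 - 31*(-80)) = -9 + (40 + 2480) = -9 + 2520 = 2511)
(g + I) + R = (19087 + 2511) + 5476 = 21598 + 5476 = 27074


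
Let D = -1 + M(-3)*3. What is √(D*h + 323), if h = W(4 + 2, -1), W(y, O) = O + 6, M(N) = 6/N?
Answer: 12*√2 ≈ 16.971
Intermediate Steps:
W(y, O) = 6 + O
h = 5 (h = 6 - 1 = 5)
D = -7 (D = -1 + (6/(-3))*3 = -1 + (6*(-⅓))*3 = -1 - 2*3 = -1 - 6 = -7)
√(D*h + 323) = √(-7*5 + 323) = √(-35 + 323) = √288 = 12*√2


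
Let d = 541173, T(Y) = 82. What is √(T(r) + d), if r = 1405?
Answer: √541255 ≈ 735.70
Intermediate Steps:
√(T(r) + d) = √(82 + 541173) = √541255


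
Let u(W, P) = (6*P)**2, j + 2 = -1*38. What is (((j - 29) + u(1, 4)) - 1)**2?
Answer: 256036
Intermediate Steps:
j = -40 (j = -2 - 1*38 = -2 - 38 = -40)
u(W, P) = 36*P**2
(((j - 29) + u(1, 4)) - 1)**2 = (((-40 - 29) + 36*4**2) - 1)**2 = ((-69 + 36*16) - 1)**2 = ((-69 + 576) - 1)**2 = (507 - 1)**2 = 506**2 = 256036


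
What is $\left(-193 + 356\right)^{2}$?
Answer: $26569$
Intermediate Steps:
$\left(-193 + 356\right)^{2} = 163^{2} = 26569$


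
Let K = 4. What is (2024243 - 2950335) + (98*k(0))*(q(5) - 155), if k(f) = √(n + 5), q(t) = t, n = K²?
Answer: -926092 - 14700*√21 ≈ -9.9346e+5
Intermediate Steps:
n = 16 (n = 4² = 16)
k(f) = √21 (k(f) = √(16 + 5) = √21)
(2024243 - 2950335) + (98*k(0))*(q(5) - 155) = (2024243 - 2950335) + (98*√21)*(5 - 155) = -926092 + (98*√21)*(-150) = -926092 - 14700*√21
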